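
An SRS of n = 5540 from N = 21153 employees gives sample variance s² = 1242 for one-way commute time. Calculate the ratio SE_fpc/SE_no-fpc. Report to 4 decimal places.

f = n/N = 5540/21153 = 0.26190139.
SE_no-fpc = √(s²/n) = 0.47348466; SE_fpc = √((1−f)s²/n) = 0.4067833.
Ratio = √(1−f) = 0.85912666.

0.8591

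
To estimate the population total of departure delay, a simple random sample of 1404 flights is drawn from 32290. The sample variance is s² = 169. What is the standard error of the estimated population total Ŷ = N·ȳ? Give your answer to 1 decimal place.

10956.6

Var(Ŷ) = N²·Var(ȳ) = N²·(1 − n/N)·s²/n.
f = 1404/32290 = 0.04348095; Var(ȳ) = 0.95651905·169/1404 = 0.11513655.
Var(Ŷ) = 32290² · 0.11513655 = 1.2004644 × 10^8.
SE(Ŷ) = √(1.2004644 × 10^8) = 10956.6.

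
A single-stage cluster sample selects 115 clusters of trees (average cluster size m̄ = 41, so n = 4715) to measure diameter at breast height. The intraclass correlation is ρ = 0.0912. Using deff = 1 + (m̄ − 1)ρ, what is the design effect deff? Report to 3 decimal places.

4.648

deff = 1 + (41 − 1)·0.0912 = 1 + 3.648 = 4.648.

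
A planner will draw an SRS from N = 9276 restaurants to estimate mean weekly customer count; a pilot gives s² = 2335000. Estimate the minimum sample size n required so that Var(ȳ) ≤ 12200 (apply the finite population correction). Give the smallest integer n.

188

Without fpc, n₀ = s²/D = 2335000/12200 = 191.3934.
With fpc, (1 − n/N)·s²/n ≤ D requires n ≥ n₀/(1 + n₀/N) = 191.3934/(1 + 191.3934/9276) = 187.5242.
Rounding up, n = 188.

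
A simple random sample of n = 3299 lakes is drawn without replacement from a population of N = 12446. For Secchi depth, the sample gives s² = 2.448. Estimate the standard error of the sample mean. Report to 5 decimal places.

Under SRS without replacement, Var(ȳ) = (1 − f)·s²/n with f = n/N = 3299/12446 = 0.26506508.
Var(ȳ) = (1 − 0.26506508)·2.448/3299 = 0.73493492·7.4204304 × 10^-4 = 5.4535334 × 10^-4.
SE(ȳ) = √(5.4535334 × 10^-4) = 0.02335.

0.02335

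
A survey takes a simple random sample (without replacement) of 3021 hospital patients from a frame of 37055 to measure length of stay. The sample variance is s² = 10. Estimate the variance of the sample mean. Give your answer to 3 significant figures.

Under SRS without replacement, Var(ȳ) = (1 − f)·s²/n with f = n/N = 3021/37055 = 0.08152746.
Var(ȳ) = (1 − 0.08152746)·10/3021 = 0.91847254·0.0033101622 = 0.0030402931.

0.00304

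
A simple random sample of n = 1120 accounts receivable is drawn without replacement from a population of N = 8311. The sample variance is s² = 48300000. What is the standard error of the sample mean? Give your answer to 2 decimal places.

193.17

Under SRS without replacement, Var(ȳ) = (1 − f)·s²/n with f = n/N = 1120/8311 = 0.13476116.
Var(ȳ) = (1 − 0.13476116)·48300000/1120 = 0.86523884·43125 = 37313.425.
SE(ȳ) = √(37313.425) = 193.17.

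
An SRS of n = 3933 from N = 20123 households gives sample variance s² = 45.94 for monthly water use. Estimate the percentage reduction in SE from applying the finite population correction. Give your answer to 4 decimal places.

f = n/N = 3933/20123 = 0.19544799.
SE_no-fpc = √(s²/n) = 0.10807706; SE_fpc = √((1−f)s²/n) = 0.096941689.
Ratio = √(1−f) = 0.89696823. Reduction = 100·(1 − 0.89696823) = 10.3032%.

10.3032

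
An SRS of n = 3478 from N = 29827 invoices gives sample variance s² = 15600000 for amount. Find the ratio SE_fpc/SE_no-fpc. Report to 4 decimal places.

0.9399

f = n/N = 3478/29827 = 0.11660576.
SE_no-fpc = √(s²/n) = 66.972654; SE_fpc = √((1−f)s²/n) = 62.946965.
Ratio = √(1−f) = 0.93989055.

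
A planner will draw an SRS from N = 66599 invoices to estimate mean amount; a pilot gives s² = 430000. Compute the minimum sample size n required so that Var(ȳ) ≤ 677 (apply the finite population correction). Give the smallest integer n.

630

Without fpc, n₀ = s²/D = 430000/677 = 635.1551.
With fpc, (1 − n/N)·s²/n ≤ D requires n ≥ n₀/(1 + n₀/N) = 635.1551/(1 + 635.1551/66599) = 629.1548.
Rounding up, n = 630.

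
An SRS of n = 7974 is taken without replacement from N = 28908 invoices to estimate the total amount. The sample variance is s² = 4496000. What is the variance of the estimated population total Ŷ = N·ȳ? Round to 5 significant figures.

Var(Ŷ) = N²·Var(ȳ) = N²·(1 − n/N)·s²/n.
f = 7974/28908 = 0.27584060; Var(ȳ) = 0.72415940·4496000/7974 = 408.30457.
Var(Ŷ) = 28908² · 408.30457 = 3.4120889 × 10^11.

3.4121 × 10^11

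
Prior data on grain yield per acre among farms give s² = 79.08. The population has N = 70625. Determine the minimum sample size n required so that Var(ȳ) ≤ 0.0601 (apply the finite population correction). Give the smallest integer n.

Without fpc, n₀ = s²/D = 79.08/0.0601 = 1315.8070.
With fpc, (1 − n/N)·s²/n ≤ D requires n ≥ n₀/(1 + n₀/N) = 1315.8070/(1 + 1315.8070/70625) = 1291.7407.
Rounding up, n = 1292.

1292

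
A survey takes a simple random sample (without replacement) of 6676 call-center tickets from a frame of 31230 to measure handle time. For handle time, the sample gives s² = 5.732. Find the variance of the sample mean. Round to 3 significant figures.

6.75 × 10^-4

Under SRS without replacement, Var(ȳ) = (1 − f)·s²/n with f = n/N = 6676/31230 = 0.21376881.
Var(ȳ) = (1 − 0.21376881)·5.732/6676 = 0.78623119·8.5859796 × 10^-4 = 6.750565 × 10^-4.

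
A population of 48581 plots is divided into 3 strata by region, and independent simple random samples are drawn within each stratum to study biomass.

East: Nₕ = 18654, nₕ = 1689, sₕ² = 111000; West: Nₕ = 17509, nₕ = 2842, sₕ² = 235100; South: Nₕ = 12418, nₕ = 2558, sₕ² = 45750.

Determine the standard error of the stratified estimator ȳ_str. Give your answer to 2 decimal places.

Var(ȳ_str) = Σₕ Wₕ²(1 − fₕ)sₕ²/nₕ with Wₕ = Nₕ/N, N = 48581.
East: Wₕ = 0.38397728; term = 0.38397728²·(1 − 0.09054358)·111000/1689 = 8.812239.
West: Wₕ = 0.36040839; term = 0.36040839²·(1 − 0.16231652)·235100/2842 = 9.001156.
South: Wₕ = 0.25561433; term = 0.25561433²·(1 − 0.20599130)·45750/2558 = 0.92786807.
Sum = 18.741263.
SE = √(18.741263) = 4.33.

4.33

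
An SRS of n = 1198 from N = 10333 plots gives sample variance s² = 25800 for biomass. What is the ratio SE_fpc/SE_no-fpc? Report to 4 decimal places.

f = n/N = 1198/10333 = 0.11593922.
SE_no-fpc = √(s²/n) = 4.6406781; SE_fpc = √((1−f)s²/n) = 4.3633747.
Ratio = √(1−f) = 0.94024506.

0.9402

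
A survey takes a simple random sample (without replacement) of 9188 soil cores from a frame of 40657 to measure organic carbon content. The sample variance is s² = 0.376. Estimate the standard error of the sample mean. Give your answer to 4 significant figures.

0.005628

Under SRS without replacement, Var(ȳ) = (1 − f)·s²/n with f = n/N = 9188/40657 = 0.22598814.
Var(ȳ) = (1 − 0.22598814)·0.376/9188 = 0.77401186·4.0922943 × 10^-5 = 3.1674843 × 10^-5.
SE(ȳ) = √(3.1674843 × 10^-5) = 0.005628.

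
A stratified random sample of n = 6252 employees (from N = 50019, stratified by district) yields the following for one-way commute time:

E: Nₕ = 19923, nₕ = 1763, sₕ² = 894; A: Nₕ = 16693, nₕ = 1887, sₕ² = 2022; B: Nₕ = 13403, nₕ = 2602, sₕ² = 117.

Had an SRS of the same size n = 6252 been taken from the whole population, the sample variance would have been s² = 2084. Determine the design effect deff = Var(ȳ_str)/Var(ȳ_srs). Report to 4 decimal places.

0.6233

Var(ȳ_str) = Σ Wₕ²(1−fₕ)sₕ²/nₕ with Wₕ = Nₕ/50019:
  E: (19923/50019)²·(1−1763/19923)·894/1763 = 0.073330691
  A: (16693/50019)²·(1−1887/16693)·2022/1887 = 0.105855
  B: (13403/50019)²·(1−2602/13403)·117/2602 = 0.0026018038
  → Var(ȳ_str) = 0.18178749.
Var(ȳ_srs) = (1 − 6252/50019)·2084/6252 = 0.29166917.
deff = 0.18178749 / 0.29166917 = 0.6233.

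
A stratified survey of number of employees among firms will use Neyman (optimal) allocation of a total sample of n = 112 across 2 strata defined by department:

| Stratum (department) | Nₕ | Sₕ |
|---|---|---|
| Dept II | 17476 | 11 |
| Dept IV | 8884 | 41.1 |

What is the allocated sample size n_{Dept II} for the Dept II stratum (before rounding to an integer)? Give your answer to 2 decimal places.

Neyman allocation: nₕ = n·NₕSₕ / Σⱼ NⱼSⱼ.
Σ NⱼSⱼ = 17476·11 + 8884·41.1 = 557368.4.
n_{Dept II} = 112·17476·11 / 557368.4 = 38.63.

38.63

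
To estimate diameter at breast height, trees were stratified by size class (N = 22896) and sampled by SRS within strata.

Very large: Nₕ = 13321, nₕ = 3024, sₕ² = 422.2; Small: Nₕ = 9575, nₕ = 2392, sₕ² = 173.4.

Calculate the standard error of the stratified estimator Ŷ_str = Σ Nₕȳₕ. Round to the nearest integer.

Var(Ŷ_str) = Σₕ Nₕ²(1 − fₕ)sₕ²/nₕ.
Very large: 13321²·(1 − 3024/13321)·422.2/3024 = 1.915067 × 10^7.
Small: 9575²·(1 − 2392/9575)·173.4/2392 = 4.9857738 × 10^6.
Sum = 2.4136444 × 10^7.
SE = √(2.4136444 × 10^7) = 4913.

4913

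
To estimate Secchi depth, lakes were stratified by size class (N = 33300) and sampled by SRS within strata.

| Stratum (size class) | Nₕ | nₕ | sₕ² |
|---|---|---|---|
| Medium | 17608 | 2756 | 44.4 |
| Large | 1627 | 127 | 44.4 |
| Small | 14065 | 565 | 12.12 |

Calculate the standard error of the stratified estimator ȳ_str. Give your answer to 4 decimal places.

0.0908

Var(ȳ_str) = Σₕ Wₕ²(1 − fₕ)sₕ²/nₕ with Wₕ = Nₕ/N, N = 33300.
Medium: Wₕ = 0.52876877; term = 0.52876877²·(1 − 0.15651976)·44.4/2756 = 0.0037993584.
Large: Wₕ = 0.04885886; term = 0.04885886²·(1 − 0.07805778)·44.4/127 = 7.6943085 × 10^-4.
Small: Wₕ = 0.42237237; term = 0.42237237²·(1 − 0.04017064)·12.12/565 = 0.0036731546.
Sum = 0.0082419439.
SE = √(0.0082419439) = 0.0908.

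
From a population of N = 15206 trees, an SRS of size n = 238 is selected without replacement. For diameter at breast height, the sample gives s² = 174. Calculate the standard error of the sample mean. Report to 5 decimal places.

Under SRS without replacement, Var(ȳ) = (1 − f)·s²/n with f = n/N = 238/15206 = 0.01565172.
Var(ȳ) = (1 − 0.01565172)·174/238 = 0.98434828·0.73109244 = 0.71964959.
SE(ȳ) = √(0.71964959) = 0.84832.

0.84832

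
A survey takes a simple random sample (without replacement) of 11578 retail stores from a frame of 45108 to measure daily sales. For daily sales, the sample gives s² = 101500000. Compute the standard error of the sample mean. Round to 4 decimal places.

80.7247

Under SRS without replacement, Var(ȳ) = (1 − f)·s²/n with f = n/N = 11578/45108 = 0.25667287.
Var(ȳ) = (1 − 0.25667287)·101500000/11578 = 0.74332713·8766.6264 = 6516.4712.
SE(ȳ) = √(6516.4712) = 80.7247.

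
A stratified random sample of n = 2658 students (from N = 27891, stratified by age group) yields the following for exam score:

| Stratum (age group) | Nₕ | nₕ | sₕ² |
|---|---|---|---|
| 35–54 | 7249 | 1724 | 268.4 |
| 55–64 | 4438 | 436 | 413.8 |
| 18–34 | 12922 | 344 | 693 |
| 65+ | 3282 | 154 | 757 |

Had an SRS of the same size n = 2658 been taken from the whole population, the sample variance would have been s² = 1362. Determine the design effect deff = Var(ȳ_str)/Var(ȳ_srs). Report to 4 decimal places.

1.1119

Var(ȳ_str) = Σ Wₕ²(1−fₕ)sₕ²/nₕ with Wₕ = Nₕ/27891:
  35–54: (7249/27891)²·(1−1724/7249)·268.4/1724 = 0.0080154417
  55–64: (4438/27891)²·(1−436/4438)·413.8/436 = 0.021669067
  18–34: (12922/27891)²·(1−344/12922)·693/344 = 0.42090874
  65+: (3282/27891)²·(1−154/3282)·757/154 = 0.064871256
  → Var(ȳ_str) = 0.5154645.
Var(ȳ_srs) = (1 − 2658/27891)·1362/2658 = 0.46358239.
deff = 0.5154645 / 0.46358239 = 1.1119.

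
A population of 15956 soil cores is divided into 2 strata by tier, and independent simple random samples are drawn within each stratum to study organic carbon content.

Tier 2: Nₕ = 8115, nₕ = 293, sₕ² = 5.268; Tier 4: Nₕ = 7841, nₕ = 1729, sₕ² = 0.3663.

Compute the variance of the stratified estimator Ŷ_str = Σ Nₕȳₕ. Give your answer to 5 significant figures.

1.1514 × 10^6

Var(Ŷ_str) = Σₕ Nₕ²(1 − fₕ)sₕ²/nₕ.
Tier 2: 8115²·(1 − 293/8115)·5.268/293 = 1.1412597 × 10^6.
Tier 4: 7841²·(1 − 1729/7841)·0.3663/1729 = 10153.055.
Sum = 1.1514128 × 10^6.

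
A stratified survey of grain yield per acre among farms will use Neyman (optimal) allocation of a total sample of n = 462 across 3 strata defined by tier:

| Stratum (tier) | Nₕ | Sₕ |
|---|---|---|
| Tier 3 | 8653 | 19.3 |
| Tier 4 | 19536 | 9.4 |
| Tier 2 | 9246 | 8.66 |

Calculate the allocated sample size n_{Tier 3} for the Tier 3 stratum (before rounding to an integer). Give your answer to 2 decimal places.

179.13

Neyman allocation: nₕ = n·NₕSₕ / Σⱼ NⱼSⱼ.
Σ NⱼSⱼ = 8653·19.3 + 19536·9.4 + 9246·8.66 = 430711.66.
n_{Tier 3} = 462·8653·19.3 / 430711.66 = 179.13.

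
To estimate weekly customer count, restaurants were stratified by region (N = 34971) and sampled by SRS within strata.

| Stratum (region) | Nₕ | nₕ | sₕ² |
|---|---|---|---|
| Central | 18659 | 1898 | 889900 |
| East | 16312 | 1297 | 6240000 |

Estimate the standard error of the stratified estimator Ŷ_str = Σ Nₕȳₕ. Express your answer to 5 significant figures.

1.1511 × 10^6

Var(Ŷ_str) = Σₕ Nₕ²(1 − fₕ)sₕ²/nₕ.
Central: 18659²·(1 − 1898/18659)·889900/1898 = 1.4663353 × 10^11.
East: 16312²·(1 − 1297/16312)·6240000/1297 = 1.1783578 × 10^12.
Sum = 1.3249913 × 10^12.
SE = √(1.3249913 × 10^12) = 1.1511 × 10^6.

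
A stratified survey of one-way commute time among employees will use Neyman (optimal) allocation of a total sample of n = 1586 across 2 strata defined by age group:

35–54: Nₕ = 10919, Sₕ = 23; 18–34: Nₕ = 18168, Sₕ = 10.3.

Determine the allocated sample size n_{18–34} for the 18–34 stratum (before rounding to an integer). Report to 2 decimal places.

Neyman allocation: nₕ = n·NₕSₕ / Σⱼ NⱼSⱼ.
Σ NⱼSⱼ = 10919·23 + 18168·10.3 = 438267.4.
n_{18–34} = 1586·18168·10.3 / 438267.4 = 677.19.

677.19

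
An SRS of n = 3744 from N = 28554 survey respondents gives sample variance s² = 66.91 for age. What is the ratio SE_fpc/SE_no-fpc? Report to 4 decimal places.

0.9321

f = n/N = 3744/28554 = 0.13111998.
SE_no-fpc = √(s²/n) = 0.13368343; SE_fpc = √((1−f)s²/n) = 0.12461132.
Ratio = √(1−f) = 0.93213734.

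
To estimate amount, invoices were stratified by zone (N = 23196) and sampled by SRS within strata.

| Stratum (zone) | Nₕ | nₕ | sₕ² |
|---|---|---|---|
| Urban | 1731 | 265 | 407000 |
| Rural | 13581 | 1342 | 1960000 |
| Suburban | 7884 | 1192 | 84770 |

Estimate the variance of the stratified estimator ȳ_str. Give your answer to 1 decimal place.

465.4

Var(ȳ_str) = Σₕ Wₕ²(1 − fₕ)sₕ²/nₕ with Wₕ = Nₕ/N, N = 23196.
Urban: Wₕ = 0.07462494; term = 0.07462494²·(1 − 0.15309070)·407000/265 = 7.2435819.
Rural: Wₕ = 0.58548888; term = 0.58548888²·(1 − 0.09881452)·1960000/1342 = 451.1854.
Suburban: Wₕ = 0.33988619; term = 0.33988619²·(1 − 0.15119229)·84770/1192 = 6.973363.
Sum = 465.40234.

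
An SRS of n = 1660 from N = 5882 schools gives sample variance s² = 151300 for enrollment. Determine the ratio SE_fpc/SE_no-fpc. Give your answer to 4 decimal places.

0.8472

f = n/N = 1660/5882 = 0.28221693.
SE_no-fpc = √(s²/n) = 9.546967; SE_fpc = √((1−f)s²/n) = 8.0883889.
Ratio = √(1−f) = 0.84722079.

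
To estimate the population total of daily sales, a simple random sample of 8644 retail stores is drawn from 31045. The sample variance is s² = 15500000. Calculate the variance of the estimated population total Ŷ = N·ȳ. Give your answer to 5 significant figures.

Var(Ŷ) = N²·Var(ȳ) = N²·(1 − n/N)·s²/n.
f = 8644/31045 = 0.27843453; Var(ȳ) = 0.72156547·15500000/8644 = 1293.8761.
Var(Ŷ) = 31045² · 1293.8761 = 1.2470275 × 10^12.

1.2470 × 10^12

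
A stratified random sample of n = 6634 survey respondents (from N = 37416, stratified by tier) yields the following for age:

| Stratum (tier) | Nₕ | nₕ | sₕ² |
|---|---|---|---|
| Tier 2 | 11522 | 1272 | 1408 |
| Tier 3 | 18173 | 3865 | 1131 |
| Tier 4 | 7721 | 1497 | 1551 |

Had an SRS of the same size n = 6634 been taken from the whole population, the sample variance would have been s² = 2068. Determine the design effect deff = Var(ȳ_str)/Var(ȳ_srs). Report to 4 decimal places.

Var(ȳ_str) = Σ Wₕ²(1−fₕ)sₕ²/nₕ with Wₕ = Nₕ/37416:
  Tier 2: (11522/37416)²·(1−1272/11522)·1408/1272 = 0.09337972
  Tier 3: (18173/37416)²·(1−3865/18173)·1131/3865 = 0.054350551
  Tier 4: (7721/37416)²·(1−1497/7721)·1551/1497 = 0.03556464
  → Var(ȳ_str) = 0.18329491.
Var(ȳ_srs) = (1 − 6634/37416)·2068/6634 = 0.25645699.
deff = 0.18329491 / 0.25645699 = 0.7147.

0.7147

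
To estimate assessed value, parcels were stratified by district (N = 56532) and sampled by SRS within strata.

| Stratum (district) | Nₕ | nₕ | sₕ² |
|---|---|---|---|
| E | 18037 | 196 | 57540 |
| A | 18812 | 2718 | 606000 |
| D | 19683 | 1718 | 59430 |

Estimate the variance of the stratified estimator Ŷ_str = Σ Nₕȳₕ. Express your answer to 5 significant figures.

Var(Ŷ_str) = Σₕ Nₕ²(1 − fₕ)sₕ²/nₕ.
E: 18037²·(1 − 196/18037)·57540/196 = 9.4470733 × 10^10.
A: 18812²·(1 − 2718/18812)·606000/2718 = 6.7502855 × 10^10.
D: 19683²·(1 − 1718/19683)·59430/1718 = 1.2232102 × 10^10.
Sum = 1.7420569 × 10^11.

1.7421 × 10^11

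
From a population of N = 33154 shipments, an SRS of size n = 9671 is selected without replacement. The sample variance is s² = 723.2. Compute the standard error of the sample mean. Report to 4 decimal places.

0.2301

Under SRS without replacement, Var(ȳ) = (1 − f)·s²/n with f = n/N = 9671/33154 = 0.29169934.
Var(ȳ) = (1 − 0.29169934)·723.2/9671 = 0.70830066·0.074780271 = 0.052966915.
SE(ȳ) = √(0.052966915) = 0.2301.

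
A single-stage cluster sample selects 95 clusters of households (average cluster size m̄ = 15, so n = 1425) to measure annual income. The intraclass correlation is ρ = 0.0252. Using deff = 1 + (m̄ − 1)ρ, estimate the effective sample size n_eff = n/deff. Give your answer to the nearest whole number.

1053

deff = 1 + (15 − 1)·0.0252 = 1 + 0.3528 = 1.3528.
n_eff = 1425 / 1.3528 = 1053.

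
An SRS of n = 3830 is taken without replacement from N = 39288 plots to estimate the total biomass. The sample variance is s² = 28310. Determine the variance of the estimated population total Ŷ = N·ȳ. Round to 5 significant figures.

1.0297 × 10^10

Var(Ŷ) = N²·Var(ȳ) = N²·(1 − n/N)·s²/n.
f = 3830/39288 = 0.09748524; Var(ȳ) = 0.90251476·28310/3830 = 6.6710687.
Var(Ŷ) = 39288² · 6.6710687 = 1.0297108 × 10^10.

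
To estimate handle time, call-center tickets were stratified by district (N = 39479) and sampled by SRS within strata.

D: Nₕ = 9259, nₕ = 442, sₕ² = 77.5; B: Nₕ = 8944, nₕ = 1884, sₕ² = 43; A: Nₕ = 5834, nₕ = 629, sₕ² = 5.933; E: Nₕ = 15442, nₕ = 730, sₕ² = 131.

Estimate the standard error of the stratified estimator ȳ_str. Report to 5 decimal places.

Var(ȳ_str) = Σₕ Wₕ²(1 − fₕ)sₕ²/nₕ with Wₕ = Nₕ/N, N = 39479.
D: Wₕ = 0.23452975; term = 0.23452975²·(1 − 0.04773734)·77.5/442 = 0.0091840041.
B: Wₕ = 0.22655082; term = 0.22655082²·(1 − 0.21064401)·43/1884 = 9.2468063 × 10^-4.
A: Wₕ = 0.14777477; term = 0.14777477²·(1 − 0.10781625)·5.933/629 = 1.8377168 × 10^-4.
E: Wₕ = 0.39114466; term = 0.39114466²·(1 − 0.04727367)·131/730 = 0.02615721.
Sum = 0.036449666.
SE = √(0.036449666) = 0.19092.

0.19092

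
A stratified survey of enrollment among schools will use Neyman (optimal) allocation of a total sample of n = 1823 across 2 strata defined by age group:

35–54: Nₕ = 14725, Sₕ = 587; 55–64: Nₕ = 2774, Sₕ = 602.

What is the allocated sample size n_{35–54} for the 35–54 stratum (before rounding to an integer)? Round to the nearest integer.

Neyman allocation: nₕ = n·NₕSₕ / Σⱼ NⱼSⱼ.
Σ NⱼSⱼ = 14725·587 + 2774·602 = 1.0313523 × 10^7.
n_{35–54} = 1823·14725·587 / (1.0313523 × 10^7) = 1528.

1528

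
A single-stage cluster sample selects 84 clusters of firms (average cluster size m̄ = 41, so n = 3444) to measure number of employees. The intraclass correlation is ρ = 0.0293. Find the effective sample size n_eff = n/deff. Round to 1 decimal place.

1585.6

deff = 1 + (41 − 1)·0.0293 = 1 + 1.172 = 2.172.
n_eff = 3444 / 2.172 = 1585.6.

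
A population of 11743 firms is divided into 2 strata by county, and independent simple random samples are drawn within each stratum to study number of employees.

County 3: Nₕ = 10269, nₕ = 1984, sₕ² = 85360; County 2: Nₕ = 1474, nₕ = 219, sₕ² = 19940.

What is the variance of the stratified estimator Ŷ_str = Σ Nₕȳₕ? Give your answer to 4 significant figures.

3.829 × 10^9

Var(Ŷ_str) = Σₕ Nₕ²(1 − fₕ)sₕ²/nₕ.
County 3: 10269²·(1 − 1984/10269)·85360/1984 = 3.6604409 × 10^9.
County 2: 1474²·(1 − 219/1474)·19940/219 = 1.6843109 × 10^8.
Sum = 3.828872 × 10^9.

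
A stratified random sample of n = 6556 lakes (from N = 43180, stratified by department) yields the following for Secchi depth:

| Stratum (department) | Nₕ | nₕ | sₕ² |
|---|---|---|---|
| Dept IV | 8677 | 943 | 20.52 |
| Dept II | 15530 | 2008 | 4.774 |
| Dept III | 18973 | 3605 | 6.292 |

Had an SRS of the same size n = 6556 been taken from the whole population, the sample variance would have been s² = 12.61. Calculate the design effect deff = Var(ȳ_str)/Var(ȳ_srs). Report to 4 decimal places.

Var(ȳ_str) = Σ Wₕ²(1−fₕ)sₕ²/nₕ with Wₕ = Nₕ/43180:
  Dept IV: (8677/43180)²·(1−943/8677)·20.52/943 = 7.8320266 × 10^-4
  Dept II: (15530/43180)²·(1−2008/15530)·4.774/2008 = 2.677724 × 10^-4
  Dept III: (18973/43180)²·(1−3605/18973)·6.292/3605 = 2.7294273 × 10^-4
  → Var(ȳ_str) = 0.0013239178.
Var(ȳ_srs) = (1 − 6556/43180)·12.61/6556 = 0.0016313956.
deff = 0.0013239178 / 0.0016313956 = 0.8115.

0.8115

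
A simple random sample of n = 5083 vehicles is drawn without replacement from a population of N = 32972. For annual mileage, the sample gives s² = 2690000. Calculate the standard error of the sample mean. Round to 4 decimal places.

Under SRS without replacement, Var(ȳ) = (1 − f)·s²/n with f = n/N = 5083/32972 = 0.15416111.
Var(ȳ) = (1 − 0.15416111)·2690000/5083 = 0.84583889·529.21503 = 447.63066.
SE(ȳ) = √(447.63066) = 21.1573.

21.1573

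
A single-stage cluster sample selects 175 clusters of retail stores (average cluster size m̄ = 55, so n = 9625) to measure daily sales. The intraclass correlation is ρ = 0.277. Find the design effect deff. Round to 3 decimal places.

15.958

deff = 1 + (55 − 1)·0.277 = 1 + 14.958 = 15.958.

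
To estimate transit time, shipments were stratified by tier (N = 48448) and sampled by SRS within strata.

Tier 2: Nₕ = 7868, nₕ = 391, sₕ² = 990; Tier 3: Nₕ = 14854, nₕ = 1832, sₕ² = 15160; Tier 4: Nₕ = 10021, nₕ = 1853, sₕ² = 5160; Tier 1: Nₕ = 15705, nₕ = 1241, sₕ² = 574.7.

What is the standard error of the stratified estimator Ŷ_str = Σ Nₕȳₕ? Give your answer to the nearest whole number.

Var(Ŷ_str) = Σₕ Nₕ²(1 − fₕ)sₕ²/nₕ.
Tier 2: 7868²·(1 − 391/7868)·990/391 = 1.4895331 × 10^8.
Tier 3: 14854²·(1 − 1832/14854)·15160/1832 = 1.6006443 × 10^9.
Tier 4: 10021²·(1 − 1853/10021)·5160/1853 = 2.2792978 × 10^8.
Tier 1: 15705²·(1 − 1241/15705)·574.7/1241 = 1.0519516 × 10^8.
Sum = 2.0827226 × 10^9.
SE = √(2.0827226 × 10^9) = 45637.

45637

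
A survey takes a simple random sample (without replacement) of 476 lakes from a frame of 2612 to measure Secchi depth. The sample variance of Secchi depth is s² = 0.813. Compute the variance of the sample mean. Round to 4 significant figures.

0.001397

Under SRS without replacement, Var(ȳ) = (1 − f)·s²/n with f = n/N = 476/2612 = 0.18223583.
Var(ȳ) = (1 − 0.18223583)·0.813/476 = 0.81776417·0.0017079832 = 0.0013967275.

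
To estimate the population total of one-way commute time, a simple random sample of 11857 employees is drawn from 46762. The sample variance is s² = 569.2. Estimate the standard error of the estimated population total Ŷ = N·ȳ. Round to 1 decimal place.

8851.9

Var(Ŷ) = N²·Var(ȳ) = N²·(1 − n/N)·s²/n.
f = 11857/46762 = 0.25356058; Var(ȳ) = 0.74643942·569.2/11857 = 0.035833121.
Var(Ŷ) = 46762² · 0.035833121 = 7.8355735 × 10^7.
SE(Ŷ) = √(7.8355735 × 10^7) = 8851.9.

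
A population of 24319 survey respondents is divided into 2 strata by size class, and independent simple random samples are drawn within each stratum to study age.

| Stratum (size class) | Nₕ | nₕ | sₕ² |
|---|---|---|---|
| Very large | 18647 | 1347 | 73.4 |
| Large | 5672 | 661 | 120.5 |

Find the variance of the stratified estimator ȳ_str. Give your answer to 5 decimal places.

0.03848

Var(ȳ_str) = Σₕ Wₕ²(1 − fₕ)sₕ²/nₕ with Wₕ = Nₕ/N, N = 24319.
Very large: Wₕ = 0.76676673; term = 0.76676673²·(1 − 0.07223682)·73.4/1347 = 0.029722964.
Large: Wₕ = 0.23323327; term = 0.23323327²·(1 − 0.11653738)·120.5/661 = 0.0087610223.
Sum = 0.038483986.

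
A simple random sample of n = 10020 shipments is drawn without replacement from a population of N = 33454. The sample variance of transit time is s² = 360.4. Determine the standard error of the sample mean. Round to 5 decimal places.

Under SRS without replacement, Var(ȳ) = (1 − f)·s²/n with f = n/N = 10020/33454 = 0.29951575.
Var(ȳ) = (1 − 0.29951575)·360.4/10020 = 0.70048425·0.035968064 = 0.025195062.
SE(ȳ) = √(0.025195062) = 0.15873.

0.15873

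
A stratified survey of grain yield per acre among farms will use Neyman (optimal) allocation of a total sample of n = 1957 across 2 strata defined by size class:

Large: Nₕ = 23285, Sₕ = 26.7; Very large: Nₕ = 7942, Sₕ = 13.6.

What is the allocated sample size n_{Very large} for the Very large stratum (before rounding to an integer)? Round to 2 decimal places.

Neyman allocation: nₕ = n·NₕSₕ / Σⱼ NⱼSⱼ.
Σ NⱼSⱼ = 23285·26.7 + 7942·13.6 = 729720.7.
n_{Very large} = 1957·7942·13.6 / 729720.7 = 289.67.

289.67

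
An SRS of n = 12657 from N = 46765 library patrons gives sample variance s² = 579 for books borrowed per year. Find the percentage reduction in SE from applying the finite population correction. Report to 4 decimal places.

f = n/N = 12657/46765 = 0.27065113.
SE_no-fpc = √(s²/n) = 0.21388183; SE_fpc = √((1−f)s²/n) = 0.1826592.
Ratio = √(1−f) = 0.85401925. Reduction = 100·(1 − 0.85401925) = 14.5981%.

14.5981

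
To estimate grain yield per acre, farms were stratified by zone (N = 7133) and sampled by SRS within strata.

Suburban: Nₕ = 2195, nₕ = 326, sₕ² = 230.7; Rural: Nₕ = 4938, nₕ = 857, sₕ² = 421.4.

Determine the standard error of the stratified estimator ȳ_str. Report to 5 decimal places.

Var(ȳ_str) = Σₕ Wₕ²(1 − fₕ)sₕ²/nₕ with Wₕ = Nₕ/N, N = 7133.
Suburban: Wₕ = 0.30772466; term = 0.30772466²·(1 − 0.14851936)·230.7/326 = 0.057059685.
Rural: Wₕ = 0.69227534; term = 0.69227534²·(1 − 0.17355205)·421.4/857 = 0.19475425.
Sum = 0.25181394.
SE = √(0.25181394) = 0.50181.

0.50181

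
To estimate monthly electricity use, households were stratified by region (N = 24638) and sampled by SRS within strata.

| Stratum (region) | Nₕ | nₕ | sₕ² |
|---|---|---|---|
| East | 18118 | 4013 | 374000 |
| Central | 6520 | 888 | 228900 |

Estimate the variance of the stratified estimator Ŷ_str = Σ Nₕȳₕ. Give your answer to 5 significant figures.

3.3282 × 10^10

Var(Ŷ_str) = Σₕ Nₕ²(1 − fₕ)sₕ²/nₕ.
East: 18118²·(1 − 4013/18118)·374000/4013 = 2.381693 × 10^10.
Central: 6520²·(1 − 888/6520)·228900/888 = 9.4654893 × 10^9.
Sum = 3.3282419 × 10^10.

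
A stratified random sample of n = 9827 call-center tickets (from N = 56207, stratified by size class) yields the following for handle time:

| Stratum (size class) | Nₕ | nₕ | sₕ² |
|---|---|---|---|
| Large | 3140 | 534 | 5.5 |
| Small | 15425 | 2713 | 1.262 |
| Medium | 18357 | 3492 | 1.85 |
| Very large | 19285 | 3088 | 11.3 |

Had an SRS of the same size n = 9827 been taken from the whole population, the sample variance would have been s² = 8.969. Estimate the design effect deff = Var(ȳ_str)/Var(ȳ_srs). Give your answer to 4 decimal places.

Var(ȳ_str) = Σ Wₕ²(1−fₕ)sₕ²/nₕ with Wₕ = Nₕ/56207:
  Large: (3140/56207)²·(1−534/3140)·5.5/534 = 2.6677472 × 10^-5
  Small: (15425/56207)²·(1−2713/15425)·1.262/2713 = 2.8871398 × 10^-5
  Medium: (18357/56207)²·(1−3492/18357)·1.85/3492 = 4.5759714 × 10^-5
  Very large: (19285/56207)²·(1−3088/19285)·11.3/3088 = 3.61805 × 10^-4
  → Var(ȳ_str) = 4.6311358 × 10^-4.
Var(ȳ_srs) = (1 − 9827/56207)·8.969/9827 = 7.5311866 × 10^-4.
deff = (4.6311358 × 10^-4) / (7.5311866 × 10^-4) = 0.6149.

0.6149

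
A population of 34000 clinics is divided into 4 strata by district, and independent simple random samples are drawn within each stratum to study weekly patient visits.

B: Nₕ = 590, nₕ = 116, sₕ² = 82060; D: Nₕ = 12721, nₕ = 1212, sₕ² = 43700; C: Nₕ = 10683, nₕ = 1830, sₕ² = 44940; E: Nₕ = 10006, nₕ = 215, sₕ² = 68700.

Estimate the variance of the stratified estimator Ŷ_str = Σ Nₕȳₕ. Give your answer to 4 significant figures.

3.910 × 10^10

Var(Ŷ_str) = Σₕ Nₕ²(1 − fₕ)sₕ²/nₕ.
B: 590²·(1 − 116/590)·82060/116 = 1.9783534 × 10^8.
D: 12721²·(1 − 1212/12721)·43700/1212 = 5.2788298 × 10^9.
C: 10683²·(1 − 1830/10683)·44940/1830 = 2.3225532 × 10^9.
E: 10006²·(1 − 215/10006)·68700/215 = 3.1304432 × 10^10.
Sum = 3.910365 × 10^10.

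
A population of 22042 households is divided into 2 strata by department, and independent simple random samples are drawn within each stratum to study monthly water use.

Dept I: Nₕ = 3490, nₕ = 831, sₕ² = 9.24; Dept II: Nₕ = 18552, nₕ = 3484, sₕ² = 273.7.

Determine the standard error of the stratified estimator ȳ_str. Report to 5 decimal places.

Var(ȳ_str) = Σₕ Wₕ²(1 − fₕ)sₕ²/nₕ with Wₕ = Nₕ/N, N = 22042.
Dept I: Wₕ = 0.15833409; term = 0.15833409²·(1 − 0.23810888)·9.24/831 = 2.1237956 × 10^-4.
Dept II: Wₕ = 0.84166591; term = 0.84166591²·(1 − 0.18779646)·273.7/3484 = 0.045200267.
Sum = 0.045412647.
SE = √(0.045412647) = 0.21310.

0.21310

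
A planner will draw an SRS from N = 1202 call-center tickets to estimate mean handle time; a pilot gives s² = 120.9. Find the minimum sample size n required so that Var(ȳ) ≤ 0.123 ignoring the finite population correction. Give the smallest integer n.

983

Without fpc, n₀ = s²/D = 120.9/0.123 = 982.9268.
Rounding up, n = 983.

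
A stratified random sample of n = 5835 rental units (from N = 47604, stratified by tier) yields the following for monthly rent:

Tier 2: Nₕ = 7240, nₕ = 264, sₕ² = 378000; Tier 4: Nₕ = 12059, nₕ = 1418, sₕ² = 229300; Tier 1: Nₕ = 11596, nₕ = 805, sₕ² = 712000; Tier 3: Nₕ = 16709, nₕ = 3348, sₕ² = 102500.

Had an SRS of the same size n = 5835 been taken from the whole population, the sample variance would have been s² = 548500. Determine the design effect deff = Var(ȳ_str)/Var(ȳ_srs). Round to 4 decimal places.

1.1266

Var(ȳ_str) = Σ Wₕ²(1−fₕ)sₕ²/nₕ with Wₕ = Nₕ/47604:
  Tier 2: (7240/47604)²·(1−264/7240)·378000/264 = 31.911412
  Tier 4: (12059/47604)²·(1−1418/12059)·229300/1418 = 9.156609
  Tier 1: (11596/47604)²·(1−805/11596)·712000/805 = 48.83904
  Tier 3: (16709/47604)²·(1−3348/16709)·102500/3348 = 3.0160667
  → Var(ȳ_str) = 92.923128.
Var(ȳ_srs) = (1 − 5835/47604)·548500/5835 = 82.479573.
deff = 92.923128 / 82.479573 = 1.1266.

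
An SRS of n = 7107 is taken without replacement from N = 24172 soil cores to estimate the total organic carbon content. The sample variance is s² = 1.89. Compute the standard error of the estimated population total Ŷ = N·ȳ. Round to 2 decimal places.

Var(Ŷ) = N²·Var(ȳ) = N²·(1 − n/N)·s²/n.
f = 7107/24172 = 0.29401787; Var(ȳ) = 0.70598213·1.89/7107 = 1.8774535 × 10^-4.
Var(Ŷ) = 24172² · (1.8774535 × 10^-4) = 109696.9.
SE(Ŷ) = √(109696.9) = 331.21.

331.21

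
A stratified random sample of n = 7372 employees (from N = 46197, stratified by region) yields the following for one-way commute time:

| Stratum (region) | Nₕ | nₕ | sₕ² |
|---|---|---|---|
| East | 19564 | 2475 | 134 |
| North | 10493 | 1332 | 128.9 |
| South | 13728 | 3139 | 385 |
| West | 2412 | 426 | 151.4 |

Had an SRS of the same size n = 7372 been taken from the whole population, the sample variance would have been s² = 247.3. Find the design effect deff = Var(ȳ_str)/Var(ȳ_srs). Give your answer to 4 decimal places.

0.7801

Var(ȳ_str) = Σ Wₕ²(1−fₕ)sₕ²/nₕ with Wₕ = Nₕ/46197:
  East: (19564/46197)²·(1−2475/19564)·134/2475 = 0.008481572
  North: (10493/46197)²·(1−1332/10493)·128.9/1332 = 0.0043587675
  South: (13728/46197)²·(1−3139/13728)·385/3139 = 0.0083541849
  West: (2412/46197)²·(1−426/2412)·151.4/426 = 7.9771044 × 10^-4
  → Var(ȳ_str) = 0.021992235.
Var(ȳ_srs) = (1 − 7372/46197)·247.3/7372 = 0.028192688.
deff = 0.021992235 / 0.028192688 = 0.7801.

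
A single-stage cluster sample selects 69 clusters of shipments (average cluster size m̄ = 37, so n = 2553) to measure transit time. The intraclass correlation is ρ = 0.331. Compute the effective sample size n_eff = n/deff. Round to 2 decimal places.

deff = 1 + (37 − 1)·0.331 = 1 + 11.916 = 12.916.
n_eff = 2553 / 12.916 = 197.66.

197.66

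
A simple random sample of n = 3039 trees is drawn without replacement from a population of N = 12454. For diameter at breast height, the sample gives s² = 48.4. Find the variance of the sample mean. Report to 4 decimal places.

Under SRS without replacement, Var(ȳ) = (1 − f)·s²/n with f = n/N = 3039/12454 = 0.24401799.
Var(ȳ) = (1 − 0.24401799)·48.4/3039 = 0.75598201·0.015926292 = 0.01203999.

0.0120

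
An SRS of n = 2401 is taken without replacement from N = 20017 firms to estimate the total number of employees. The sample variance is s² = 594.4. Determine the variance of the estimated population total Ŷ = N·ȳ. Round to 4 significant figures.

8.730 × 10^7

Var(Ŷ) = N²·Var(ȳ) = N²·(1 − n/N)·s²/n.
f = 2401/20017 = 0.11994804; Var(ȳ) = 0.88005196·594.4/2401 = 0.21786876.
Var(Ŷ) = 20017² · 0.21786876 = 8.7295718 × 10^7.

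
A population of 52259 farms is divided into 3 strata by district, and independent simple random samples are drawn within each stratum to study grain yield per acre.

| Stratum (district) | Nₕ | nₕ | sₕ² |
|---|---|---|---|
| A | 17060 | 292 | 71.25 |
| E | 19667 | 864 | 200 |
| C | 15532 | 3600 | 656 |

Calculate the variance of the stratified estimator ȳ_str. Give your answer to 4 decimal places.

0.0693

Var(ȳ_str) = Σₕ Wₕ²(1 − fₕ)sₕ²/nₕ with Wₕ = Nₕ/N, N = 52259.
A: Wₕ = 0.32645095; term = 0.32645095²·(1 − 0.01711606)·71.25/292 = 0.02555878.
E: Wₕ = 0.37633709; term = 0.37633709²·(1 − 0.04393146)·200/864 = 0.031344354.
C: Wₕ = 0.29721196; term = 0.29721196²·(1 − 0.23177955)·656/3600 = 0.01236573.
Sum = 0.069268864.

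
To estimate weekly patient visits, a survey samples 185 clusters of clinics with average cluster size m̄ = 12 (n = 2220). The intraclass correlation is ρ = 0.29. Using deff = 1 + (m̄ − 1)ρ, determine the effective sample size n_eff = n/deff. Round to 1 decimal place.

deff = 1 + (12 − 1)·0.29 = 1 + 3.19 = 4.19.
n_eff = 2220 / 4.19 = 529.8.

529.8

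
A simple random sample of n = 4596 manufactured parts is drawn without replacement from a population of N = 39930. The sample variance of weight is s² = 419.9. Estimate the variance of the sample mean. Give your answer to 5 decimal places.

Under SRS without replacement, Var(ȳ) = (1 − f)·s²/n with f = n/N = 4596/39930 = 0.11510143.
Var(ȳ) = (1 − 0.11510143)·419.9/4596 = 0.88489857·0.091362054 = 0.080846151.

0.08085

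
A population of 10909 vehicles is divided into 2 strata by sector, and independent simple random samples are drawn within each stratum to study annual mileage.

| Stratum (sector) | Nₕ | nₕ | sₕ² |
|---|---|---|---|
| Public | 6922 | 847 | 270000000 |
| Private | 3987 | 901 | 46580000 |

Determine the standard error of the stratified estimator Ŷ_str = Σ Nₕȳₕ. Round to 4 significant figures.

3.747 × 10^6

Var(Ŷ_str) = Σₕ Nₕ²(1 − fₕ)sₕ²/nₕ.
Public: 6922²·(1 − 847/6922)·270000000/847 = 1.3404735 × 10^13.
Private: 3987²·(1 − 901/3987)·46580000/901 = 6.3608748 × 10^11.
Sum = 1.4040822 × 10^13.
SE = √(1.4040822 × 10^13) = 3.747 × 10^6.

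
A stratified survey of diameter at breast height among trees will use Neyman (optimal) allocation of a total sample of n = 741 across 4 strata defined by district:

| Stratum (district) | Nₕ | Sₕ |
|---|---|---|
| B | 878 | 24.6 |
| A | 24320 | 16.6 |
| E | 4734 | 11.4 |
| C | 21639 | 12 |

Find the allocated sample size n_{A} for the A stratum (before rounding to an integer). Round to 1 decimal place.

404.8

Neyman allocation: nₕ = n·NₕSₕ / Σⱼ NⱼSⱼ.
Σ NⱼSⱼ = 878·24.6 + 24320·16.6 + 4734·11.4 + 21639·12 = 738946.4.
n_{A} = 741·24320·16.6 / 738946.4 = 404.8.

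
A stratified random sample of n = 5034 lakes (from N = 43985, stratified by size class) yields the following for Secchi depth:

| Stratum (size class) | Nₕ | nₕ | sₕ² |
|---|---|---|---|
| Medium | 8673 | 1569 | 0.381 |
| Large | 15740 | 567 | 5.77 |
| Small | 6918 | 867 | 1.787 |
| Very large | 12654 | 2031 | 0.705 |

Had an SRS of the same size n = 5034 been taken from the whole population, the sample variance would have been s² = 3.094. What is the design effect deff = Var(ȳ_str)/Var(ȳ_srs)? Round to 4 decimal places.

2.4485

Var(ȳ_str) = Σ Wₕ²(1−fₕ)sₕ²/nₕ with Wₕ = Nₕ/43985:
  Medium: (8673/43985)²·(1−1569/8673)·0.381/1569 = 7.733305 × 10^-6
  Large: (15740/43985)²·(1−567/15740)·5.77/567 = 0.0012562028
  Small: (6918/43985)²·(1−867/6918)·1.787/867 = 4.4596828 × 10^-5
  Very large: (12654/43985)²·(1−2031/12654)·0.705/2031 = 2.4118207 × 10^-5
  → Var(ȳ_str) = 0.0013326511.
Var(ȳ_srs) = (1 − 5034/43985)·3.094/5034 = 5.4427842 × 10^-4.
deff = 0.0013326511 / (5.4427842 × 10^-4) = 2.4485.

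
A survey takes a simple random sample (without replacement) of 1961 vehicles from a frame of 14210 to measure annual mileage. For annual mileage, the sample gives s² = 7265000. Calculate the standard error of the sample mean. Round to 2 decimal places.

56.51

Under SRS without replacement, Var(ȳ) = (1 − f)·s²/n with f = n/N = 1961/14210 = 0.13800141.
Var(ȳ) = (1 − 0.13800141)·7265000/1961 = 0.86199859·3704.7425 = 3193.4828.
SE(ȳ) = √(3193.4828) = 56.51.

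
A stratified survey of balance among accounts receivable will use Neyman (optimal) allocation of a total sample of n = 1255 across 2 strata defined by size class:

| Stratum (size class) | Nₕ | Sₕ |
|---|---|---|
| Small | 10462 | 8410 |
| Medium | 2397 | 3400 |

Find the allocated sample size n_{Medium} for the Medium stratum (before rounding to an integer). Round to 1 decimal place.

106.4

Neyman allocation: nₕ = n·NₕSₕ / Σⱼ NⱼSⱼ.
Σ NⱼSⱼ = 10462·8410 + 2397·3400 = 9.613522 × 10^7.
n_{Medium} = 1255·2397·3400 / (9.613522 × 10^7) = 106.4.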